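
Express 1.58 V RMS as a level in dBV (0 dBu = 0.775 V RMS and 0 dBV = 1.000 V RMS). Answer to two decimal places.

dBV = 20·log₁₀(V / 1.000 V).
20·log₁₀(1.58/1.000) = +3.97 dBV.

+3.97 dBV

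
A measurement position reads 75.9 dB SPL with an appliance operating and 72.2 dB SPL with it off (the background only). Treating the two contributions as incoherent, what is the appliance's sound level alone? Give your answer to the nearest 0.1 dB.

73.5 dB SPL

Remove the background by subtracting linear intensities:
L_src = 10·log₁₀(10^(75.9/10) − 10^(72.2/10)) = 10·log₁₀(22310000) = 73.5 dB SPL.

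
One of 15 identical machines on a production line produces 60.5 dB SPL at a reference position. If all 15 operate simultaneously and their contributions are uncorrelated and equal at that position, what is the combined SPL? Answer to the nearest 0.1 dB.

15 equal incoherent sources raise the level by 10·log₁₀(15) = 11.76 dB.
L_total = 60.5 + 11.76 = 72.3 dB SPL.

72.3 dB SPL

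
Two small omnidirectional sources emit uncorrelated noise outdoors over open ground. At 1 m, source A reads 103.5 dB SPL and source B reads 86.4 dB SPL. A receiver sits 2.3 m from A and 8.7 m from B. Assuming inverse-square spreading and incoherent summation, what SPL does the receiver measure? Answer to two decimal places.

At the listener: L_A = 103.5 − 20·log₁₀(2.3) = 96.265 dB; L_B = 86.4 − 20·log₁₀(8.7) = 67.610 dB.
Combined: 10·log₁₀(10^(96.265/10)+10^(67.610/10)) = 96.27 dB SPL.

96.27 dB SPL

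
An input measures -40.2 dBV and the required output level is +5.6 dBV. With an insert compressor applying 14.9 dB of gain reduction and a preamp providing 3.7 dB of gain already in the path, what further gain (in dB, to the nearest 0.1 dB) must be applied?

The required make-up gain is the shortfall in the dB sum.
G = +5.6 − (-40.2) + 14.9 − 3.7 = 57.0 dB.

57.0 dB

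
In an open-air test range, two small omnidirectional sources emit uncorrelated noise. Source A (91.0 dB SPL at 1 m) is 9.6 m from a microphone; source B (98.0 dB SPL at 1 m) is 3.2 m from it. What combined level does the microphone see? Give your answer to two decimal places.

At the listener: L_A = 91.0 − 20·log₁₀(9.6) = 71.355 dB; L_B = 98.0 − 20·log₁₀(3.2) = 87.897 dB.
Combined: 10·log₁₀(10^(71.355/10)+10^(87.897/10)) = 87.99 dB SPL.

87.99 dB SPL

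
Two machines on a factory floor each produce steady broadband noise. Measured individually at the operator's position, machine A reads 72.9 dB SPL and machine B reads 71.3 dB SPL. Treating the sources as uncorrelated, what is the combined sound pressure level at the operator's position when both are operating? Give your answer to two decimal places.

Add the sources as powers (linear), then convert back to dB:
L_total = 10·log₁₀(10^(72.9/10) + 10^(71.3/10)) = 10·log₁₀(32990000) = 75.18 dB SPL.

75.18 dB SPL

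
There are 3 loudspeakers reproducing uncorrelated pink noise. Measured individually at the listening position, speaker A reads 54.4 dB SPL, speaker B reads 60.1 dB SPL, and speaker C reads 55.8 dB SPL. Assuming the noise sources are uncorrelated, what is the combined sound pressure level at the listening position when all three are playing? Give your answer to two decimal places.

62.25 dB SPL

Add the sources as powers (linear), then convert back to dB:
L_total = 10·log₁₀(10^(54.4/10) + 10^(60.1/10) + 10^(55.8/10)) = 10·log₁₀(1679000) = 62.25 dB SPL.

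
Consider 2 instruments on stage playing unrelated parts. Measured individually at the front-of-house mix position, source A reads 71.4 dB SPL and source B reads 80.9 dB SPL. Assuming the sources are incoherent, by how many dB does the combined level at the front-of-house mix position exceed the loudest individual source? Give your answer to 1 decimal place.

0.5 dB

Uncorrelated sources add in intensity (power), not in dB.
L_total = 10·log₁₀(10^(71.4/10) + 10^(80.9/10)) = 81.36 dB SPL.
Excess over the loudest (80.9 dB): 81.36 − 80.9 = 0.5 dB.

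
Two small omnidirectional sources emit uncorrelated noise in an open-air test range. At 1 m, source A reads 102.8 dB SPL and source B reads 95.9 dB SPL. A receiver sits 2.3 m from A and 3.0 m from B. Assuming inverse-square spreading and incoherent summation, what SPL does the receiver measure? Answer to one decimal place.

96.1 dB SPL

At the listener: L_A = 102.8 − 20·log₁₀(2.3) = 95.57 dB; L_B = 95.9 − 20·log₁₀(3.0) = 86.36 dB.
Combined: 10·log₁₀(10^(95.57/10)+10^(86.36/10)) = 96.1 dB SPL.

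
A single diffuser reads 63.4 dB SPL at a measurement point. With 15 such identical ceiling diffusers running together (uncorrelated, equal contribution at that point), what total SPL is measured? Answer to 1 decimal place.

15 equal incoherent sources raise the level by 10·log₁₀(15) = 11.76 dB.
L_total = 63.4 + 11.76 = 75.2 dB SPL.

75.2 dB SPL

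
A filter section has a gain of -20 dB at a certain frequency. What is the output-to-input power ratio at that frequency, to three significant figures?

Power ratio = 10^(dB/10).
10^(-20/10) = 10^(-2.000) = 0.0100.

0.0100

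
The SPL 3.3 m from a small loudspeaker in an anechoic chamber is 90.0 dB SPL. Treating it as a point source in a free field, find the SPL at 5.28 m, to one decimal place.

85.9 dB SPL

Inverse-square spreading gives ΔL = −20·log₁₀(d₂/d₁).
ΔL = −20·log₁₀(5.28/3.3) = -4.08 dB, so L₂ = 90.0 + (-4.08) = 85.9 dB SPL.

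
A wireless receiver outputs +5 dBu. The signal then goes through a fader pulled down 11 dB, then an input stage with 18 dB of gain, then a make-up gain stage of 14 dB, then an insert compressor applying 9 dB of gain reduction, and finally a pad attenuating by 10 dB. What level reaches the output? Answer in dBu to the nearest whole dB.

Cascaded gains and losses add directly in dB.
+5 − 11 + 18 + 14 − 9 − 10 = +7 dBu.

+7 dBu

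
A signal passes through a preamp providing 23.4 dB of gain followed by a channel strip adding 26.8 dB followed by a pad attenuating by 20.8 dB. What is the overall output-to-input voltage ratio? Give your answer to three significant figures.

29.5

Net gain = 23.4 + 26.8 + (−20.8) = 29.4 dB.
Voltage ratio = 10^(29.4/20) = 29.5.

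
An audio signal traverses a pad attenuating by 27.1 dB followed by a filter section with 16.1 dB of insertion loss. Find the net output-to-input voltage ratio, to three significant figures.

Net gain = (−27.1) + (−16.1) = -43.2 dB.
Voltage ratio = 10^(-43.2/20) = 0.00692.

0.00692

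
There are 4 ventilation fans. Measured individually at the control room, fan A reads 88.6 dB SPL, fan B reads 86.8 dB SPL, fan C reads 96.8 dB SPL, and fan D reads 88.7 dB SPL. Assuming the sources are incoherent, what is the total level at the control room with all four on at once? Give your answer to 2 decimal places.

98.28 dB SPL

Add the sources as powers (linear), then convert back to dB:
L_total = 10·log₁₀(10^(88.6/10) + 10^(86.8/10) + 10^(96.8/10) + 10^(88.7/10)) = 10·log₁₀(6731000000) = 98.28 dB SPL.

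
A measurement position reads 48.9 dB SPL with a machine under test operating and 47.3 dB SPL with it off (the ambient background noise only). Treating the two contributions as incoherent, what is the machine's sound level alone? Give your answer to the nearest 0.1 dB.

43.8 dB SPL

Subtract intensities: L_src = 10·log₁₀(10^(L_total/10) − 10^(L_bg/10)).
L_src = 10·log₁₀(10^(48.9/10) − 10^(47.3/10)) = 10·log₁₀(23920) = 43.8 dB SPL.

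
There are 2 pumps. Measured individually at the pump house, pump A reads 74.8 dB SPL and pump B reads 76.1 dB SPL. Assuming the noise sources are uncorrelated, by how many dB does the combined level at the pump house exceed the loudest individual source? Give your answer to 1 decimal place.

Add the sources as powers (linear), then convert back to dB:
L_total = 10·log₁₀(10^(74.8/10) + 10^(76.1/10)) = 78.51 dB SPL.
Excess over the loudest (76.1 dB): 78.51 − 76.1 = 2.4 dB.

2.4 dB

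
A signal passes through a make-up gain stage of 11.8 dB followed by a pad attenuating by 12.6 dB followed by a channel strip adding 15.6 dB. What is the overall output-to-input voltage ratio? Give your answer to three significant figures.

5.50

Net gain = 11.8 + (−12.6) + 15.6 = 14.8 dB.
Voltage ratio = 10^(14.8/20) = 5.50.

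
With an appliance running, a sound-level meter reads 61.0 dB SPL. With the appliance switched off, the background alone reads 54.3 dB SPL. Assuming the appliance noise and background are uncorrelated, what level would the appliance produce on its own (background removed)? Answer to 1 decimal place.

Subtract intensities: L_src = 10·log₁₀(10^(L_total/10) − 10^(L_bg/10)).
L_src = 10·log₁₀(10^(61.0/10) − 10^(54.3/10)) = 10·log₁₀(989800) = 60.0 dB SPL.

60.0 dB SPL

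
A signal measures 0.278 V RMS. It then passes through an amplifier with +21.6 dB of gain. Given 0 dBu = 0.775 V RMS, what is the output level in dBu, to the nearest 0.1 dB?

+12.7 dBu

Input level: 20·log₁₀(0.278/0.775) = -8.91 dBu.
Output: -8.91 + 21.6 = +12.7 dBu.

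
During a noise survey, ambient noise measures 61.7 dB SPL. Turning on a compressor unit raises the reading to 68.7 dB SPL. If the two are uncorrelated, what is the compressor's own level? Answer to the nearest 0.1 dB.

67.7 dB SPL

Remove the background by subtracting linear intensities:
L_src = 10·log₁₀(10^(68.7/10) − 10^(61.7/10)) = 10·log₁₀(5934000) = 67.7 dB SPL.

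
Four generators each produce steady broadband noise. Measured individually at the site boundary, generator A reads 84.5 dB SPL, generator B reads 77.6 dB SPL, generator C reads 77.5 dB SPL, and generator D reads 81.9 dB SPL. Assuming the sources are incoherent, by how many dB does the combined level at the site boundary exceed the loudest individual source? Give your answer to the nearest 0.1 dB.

Uncorrelated sources add in intensity (power), not in dB.
L_total = 10·log₁₀(10^(84.5/10) + 10^(77.6/10) + 10^(77.5/10) + 10^(81.9/10)) = 87.41 dB SPL.
Excess over the loudest (84.5 dB): 87.41 − 84.5 = 2.9 dB.

2.9 dB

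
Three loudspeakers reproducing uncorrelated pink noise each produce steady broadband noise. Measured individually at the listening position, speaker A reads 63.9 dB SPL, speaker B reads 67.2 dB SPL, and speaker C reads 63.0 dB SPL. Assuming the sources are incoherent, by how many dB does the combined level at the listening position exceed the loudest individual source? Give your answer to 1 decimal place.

Incoherent sources sum as intensities:
L_total = 10·log₁₀(10^(63.9/10) + 10^(67.2/10) + 10^(63.0/10)) = 69.87 dB SPL.
Excess over the loudest (67.2 dB): 69.87 − 67.2 = 2.7 dB.

2.7 dB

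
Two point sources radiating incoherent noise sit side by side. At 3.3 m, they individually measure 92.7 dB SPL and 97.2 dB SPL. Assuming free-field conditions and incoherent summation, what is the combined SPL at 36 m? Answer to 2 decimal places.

Combined at 3.3 m: 10·log₁₀(10^(92.7/10)+10^(97.2/10)) = 98.519 dB SPL.
Then apply −20·log₁₀(36/3.3) = -20.756 dB → 77.76 dB SPL.

77.76 dB SPL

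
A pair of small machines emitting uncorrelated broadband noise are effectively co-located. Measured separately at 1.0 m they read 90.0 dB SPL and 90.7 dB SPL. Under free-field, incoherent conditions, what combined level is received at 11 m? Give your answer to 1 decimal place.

Combined at 1.0 m: 10·log₁₀(10^(90.0/10)+10^(90.7/10)) = 93.37 dB SPL.
Then apply −20·log₁₀(11/1.0) = -20.83 dB → 72.5 dB SPL.

72.5 dB SPL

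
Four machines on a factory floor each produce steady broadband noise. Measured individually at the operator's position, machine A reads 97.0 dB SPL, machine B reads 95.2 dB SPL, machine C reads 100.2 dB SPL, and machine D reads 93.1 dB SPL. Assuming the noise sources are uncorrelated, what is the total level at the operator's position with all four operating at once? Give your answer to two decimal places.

Add the sources as powers (linear), then convert back to dB:
L_total = 10·log₁₀(10^(97.0/10) + 10^(95.2/10) + 10^(100.2/10) + 10^(93.1/10)) = 10·log₁₀(20836000000) = 103.19 dB SPL.

103.19 dB SPL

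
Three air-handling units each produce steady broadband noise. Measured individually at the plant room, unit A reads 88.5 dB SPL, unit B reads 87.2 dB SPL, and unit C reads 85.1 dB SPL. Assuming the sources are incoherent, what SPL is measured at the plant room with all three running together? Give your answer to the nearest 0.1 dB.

Uncorrelated sources add in intensity (power), not in dB.
L_total = 10·log₁₀(10^(88.5/10) + 10^(87.2/10) + 10^(85.1/10)) = 10·log₁₀(1556000000) = 91.9 dB SPL.

91.9 dB SPL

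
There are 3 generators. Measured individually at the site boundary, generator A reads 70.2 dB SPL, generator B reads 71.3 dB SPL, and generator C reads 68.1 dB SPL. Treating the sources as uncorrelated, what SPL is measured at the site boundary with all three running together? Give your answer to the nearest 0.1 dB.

74.8 dB SPL

Incoherent sources sum as intensities:
L_total = 10·log₁₀(10^(70.2/10) + 10^(71.3/10) + 10^(68.1/10)) = 10·log₁₀(30420000) = 74.8 dB SPL.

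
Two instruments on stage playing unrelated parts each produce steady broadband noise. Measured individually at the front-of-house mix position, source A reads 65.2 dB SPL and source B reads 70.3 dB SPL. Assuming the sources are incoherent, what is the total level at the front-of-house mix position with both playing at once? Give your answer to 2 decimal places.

71.47 dB SPL

Add the sources as powers (linear), then convert back to dB:
L_total = 10·log₁₀(10^(65.2/10) + 10^(70.3/10)) = 10·log₁₀(14030000) = 71.47 dB SPL.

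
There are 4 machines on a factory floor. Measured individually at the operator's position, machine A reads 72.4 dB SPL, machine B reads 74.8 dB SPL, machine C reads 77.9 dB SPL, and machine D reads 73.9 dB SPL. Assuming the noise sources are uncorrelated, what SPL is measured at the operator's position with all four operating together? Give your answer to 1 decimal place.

81.3 dB SPL

Add the sources as powers (linear), then convert back to dB:
L_total = 10·log₁₀(10^(72.4/10) + 10^(74.8/10) + 10^(77.9/10) + 10^(73.9/10)) = 10·log₁₀(133800000) = 81.3 dB SPL.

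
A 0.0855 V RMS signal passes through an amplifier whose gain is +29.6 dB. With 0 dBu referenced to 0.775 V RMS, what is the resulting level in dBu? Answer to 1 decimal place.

+10.5 dBu

Input level: 20·log₁₀(0.0855/0.775) = -19.15 dBu.
Output: -19.15 + 29.6 = +10.5 dBu.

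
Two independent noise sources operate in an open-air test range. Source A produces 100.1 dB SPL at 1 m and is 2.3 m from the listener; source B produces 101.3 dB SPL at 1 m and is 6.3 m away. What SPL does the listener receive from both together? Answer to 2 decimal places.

93.57 dB SPL

At the listener: L_A = 100.1 − 20·log₁₀(2.3) = 92.865 dB; L_B = 101.3 − 20·log₁₀(6.3) = 85.313 dB.
Combined: 10·log₁₀(10^(92.865/10)+10^(85.313/10)) = 93.57 dB SPL.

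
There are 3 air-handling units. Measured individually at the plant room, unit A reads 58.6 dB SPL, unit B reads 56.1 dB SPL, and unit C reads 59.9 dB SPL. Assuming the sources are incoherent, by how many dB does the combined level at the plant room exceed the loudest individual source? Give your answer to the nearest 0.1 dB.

3.3 dB

Incoherent sources sum as intensities:
L_total = 10·log₁₀(10^(58.6/10) + 10^(56.1/10) + 10^(59.9/10)) = 63.24 dB SPL.
Excess over the loudest (59.9 dB): 63.24 − 59.9 = 3.3 dB.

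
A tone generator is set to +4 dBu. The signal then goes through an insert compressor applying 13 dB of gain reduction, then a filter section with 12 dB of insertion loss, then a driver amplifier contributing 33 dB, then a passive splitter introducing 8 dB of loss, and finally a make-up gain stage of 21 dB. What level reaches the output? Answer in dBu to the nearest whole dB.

In dB, series stages simply add:
+4 − 13 − 12 + 33 − 8 + 21 = +25 dBu.

+25 dBu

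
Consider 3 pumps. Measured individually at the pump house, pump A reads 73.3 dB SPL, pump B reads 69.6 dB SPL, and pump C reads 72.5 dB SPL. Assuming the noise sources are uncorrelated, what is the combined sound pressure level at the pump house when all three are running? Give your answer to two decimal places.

Add the sources as powers (linear), then convert back to dB:
L_total = 10·log₁₀(10^(73.3/10) + 10^(69.6/10) + 10^(72.5/10)) = 10·log₁₀(48280000) = 76.84 dB SPL.

76.84 dB SPL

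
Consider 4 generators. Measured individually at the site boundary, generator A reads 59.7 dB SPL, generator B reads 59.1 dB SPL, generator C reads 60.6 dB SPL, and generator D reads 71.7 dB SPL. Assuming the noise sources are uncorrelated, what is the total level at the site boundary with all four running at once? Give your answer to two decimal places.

72.48 dB SPL

Uncorrelated sources add in intensity (power), not in dB.
L_total = 10·log₁₀(10^(59.7/10) + 10^(59.1/10) + 10^(60.6/10) + 10^(71.7/10)) = 10·log₁₀(17690000) = 72.48 dB SPL.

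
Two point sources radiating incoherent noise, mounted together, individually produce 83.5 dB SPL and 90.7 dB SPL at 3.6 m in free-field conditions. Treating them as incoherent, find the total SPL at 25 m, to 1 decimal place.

74.6 dB SPL

Combined at 3.6 m: 10·log₁₀(10^(83.5/10)+10^(90.7/10)) = 91.46 dB SPL.
Then apply −20·log₁₀(25/3.6) = -16.83 dB → 74.6 dB SPL.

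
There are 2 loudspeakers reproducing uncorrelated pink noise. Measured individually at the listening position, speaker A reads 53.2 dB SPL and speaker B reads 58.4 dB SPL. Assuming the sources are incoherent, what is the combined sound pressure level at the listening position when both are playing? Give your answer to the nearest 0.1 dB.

59.5 dB SPL

Uncorrelated sources add in intensity (power), not in dB.
L_total = 10·log₁₀(10^(53.2/10) + 10^(58.4/10)) = 10·log₁₀(900800) = 59.5 dB SPL.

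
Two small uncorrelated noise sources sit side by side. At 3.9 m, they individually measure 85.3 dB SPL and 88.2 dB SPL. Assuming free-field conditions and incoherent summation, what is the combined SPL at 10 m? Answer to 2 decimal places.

81.82 dB SPL

Combined at 3.9 m: 10·log₁₀(10^(85.3/10)+10^(88.2/10)) = 89.998 dB SPL.
Then apply −20·log₁₀(10/3.9) = -8.179 dB → 81.82 dB SPL.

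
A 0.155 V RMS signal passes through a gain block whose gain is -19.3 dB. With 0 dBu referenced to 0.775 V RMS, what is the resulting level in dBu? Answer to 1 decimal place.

Input level: 20·log₁₀(0.155/0.775) = -13.98 dBu.
Output: -13.98 − 19.3 = -33.3 dBu.

-33.3 dBu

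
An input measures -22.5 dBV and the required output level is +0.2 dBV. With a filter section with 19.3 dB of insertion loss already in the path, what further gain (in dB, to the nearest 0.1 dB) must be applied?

42.0 dB

The required make-up gain is the shortfall in the dB sum.
G = +0.2 − (-22.5) + 19.3 = 42.0 dB.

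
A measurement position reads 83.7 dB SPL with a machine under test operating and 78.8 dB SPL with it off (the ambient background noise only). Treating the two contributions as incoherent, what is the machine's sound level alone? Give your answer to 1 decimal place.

82.0 dB SPL

Subtract intensities: L_src = 10·log₁₀(10^(L_total/10) − 10^(L_bg/10)).
L_src = 10·log₁₀(10^(83.7/10) − 10^(78.8/10)) = 10·log₁₀(158600000) = 82.0 dB SPL.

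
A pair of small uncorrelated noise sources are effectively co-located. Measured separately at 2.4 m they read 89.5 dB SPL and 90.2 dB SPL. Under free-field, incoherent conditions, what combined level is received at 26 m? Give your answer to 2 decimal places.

72.18 dB SPL

Combined at 2.4 m: 10·log₁₀(10^(89.5/10)+10^(90.2/10)) = 92.874 dB SPL.
Then apply −20·log₁₀(26/2.4) = -20.695 dB → 72.18 dB SPL.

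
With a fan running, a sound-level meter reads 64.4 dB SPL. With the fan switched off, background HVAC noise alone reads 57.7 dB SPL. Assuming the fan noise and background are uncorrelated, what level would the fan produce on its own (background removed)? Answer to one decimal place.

Subtract intensities: L_src = 10·log₁₀(10^(L_total/10) − 10^(L_bg/10)).
L_src = 10·log₁₀(10^(64.4/10) − 10^(57.7/10)) = 10·log₁₀(2165000) = 63.4 dB SPL.

63.4 dB SPL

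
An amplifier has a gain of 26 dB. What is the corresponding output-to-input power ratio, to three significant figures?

Power ratio = 10^(dB/10).
10^(26/10) = 10^(2.600) = 398.

398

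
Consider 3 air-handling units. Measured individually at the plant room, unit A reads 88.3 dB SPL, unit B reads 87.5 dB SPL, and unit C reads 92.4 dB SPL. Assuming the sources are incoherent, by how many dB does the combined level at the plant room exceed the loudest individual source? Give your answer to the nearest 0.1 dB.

Uncorrelated sources add in intensity (power), not in dB.
L_total = 10·log₁₀(10^(88.3/10) + 10^(87.5/10) + 10^(92.4/10)) = 94.74 dB SPL.
Excess over the loudest (92.4 dB): 94.74 − 92.4 = 2.3 dB.

2.3 dB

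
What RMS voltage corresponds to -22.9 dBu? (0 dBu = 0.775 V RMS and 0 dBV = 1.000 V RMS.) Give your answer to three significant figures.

V = 0.775 V × 10^(-22.9/20).
= 0.775 × 0.07161 = 0.0555 V.

0.0555 V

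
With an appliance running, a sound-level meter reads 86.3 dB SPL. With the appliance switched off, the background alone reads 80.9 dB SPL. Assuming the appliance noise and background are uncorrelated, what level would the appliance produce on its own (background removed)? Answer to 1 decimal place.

Background correction is a power subtraction:
L_src = 10·log₁₀(10^(86.3/10) − 10^(80.9/10)) = 10·log₁₀(303600000) = 84.8 dB SPL.

84.8 dB SPL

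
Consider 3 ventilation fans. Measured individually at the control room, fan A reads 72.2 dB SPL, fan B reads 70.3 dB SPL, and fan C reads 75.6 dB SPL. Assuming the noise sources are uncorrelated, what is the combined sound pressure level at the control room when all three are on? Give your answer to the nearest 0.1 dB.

78.0 dB SPL

Uncorrelated sources add in intensity (power), not in dB.
L_total = 10·log₁₀(10^(72.2/10) + 10^(70.3/10) + 10^(75.6/10)) = 10·log₁₀(63620000) = 78.0 dB SPL.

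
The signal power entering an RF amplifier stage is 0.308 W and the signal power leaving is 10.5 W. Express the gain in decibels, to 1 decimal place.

15.3 dB

Power is a power quantity, so gain = 10·log₁₀(P_out/P_in).
10·log₁₀(10.5/0.308) = 10·log₁₀(34.09) = 15.3 dB.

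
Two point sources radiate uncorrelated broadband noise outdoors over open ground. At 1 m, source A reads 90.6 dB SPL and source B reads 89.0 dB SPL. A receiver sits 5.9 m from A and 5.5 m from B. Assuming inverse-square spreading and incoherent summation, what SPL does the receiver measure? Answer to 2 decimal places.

77.73 dB SPL

At the listener: L_A = 90.6 − 20·log₁₀(5.9) = 75.183 dB; L_B = 89.0 − 20·log₁₀(5.5) = 74.193 dB.
Combined: 10·log₁₀(10^(75.183/10)+10^(74.193/10)) = 77.73 dB SPL.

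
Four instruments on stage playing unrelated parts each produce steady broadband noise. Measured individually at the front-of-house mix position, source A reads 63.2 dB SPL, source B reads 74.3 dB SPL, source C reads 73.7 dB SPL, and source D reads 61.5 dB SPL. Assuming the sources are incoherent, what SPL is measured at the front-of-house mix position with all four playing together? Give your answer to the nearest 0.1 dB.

Add the sources as powers (linear), then convert back to dB:
L_total = 10·log₁₀(10^(63.2/10) + 10^(74.3/10) + 10^(73.7/10) + 10^(61.5/10)) = 10·log₁₀(53860000) = 77.3 dB SPL.

77.3 dB SPL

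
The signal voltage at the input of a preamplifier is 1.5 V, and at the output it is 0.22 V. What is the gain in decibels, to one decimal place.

-16.7 dB

Voltage is an amplitude quantity, so gain = 20·log₁₀(V_out/V_in).
20·log₁₀(0.22/1.5) = 20·log₁₀(0.1467) = -16.7 dB.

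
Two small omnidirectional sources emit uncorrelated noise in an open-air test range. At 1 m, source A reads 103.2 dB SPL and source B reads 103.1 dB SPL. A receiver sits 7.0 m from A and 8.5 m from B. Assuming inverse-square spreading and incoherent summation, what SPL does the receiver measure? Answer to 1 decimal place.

At the listener: L_A = 103.2 − 20·log₁₀(7.0) = 86.30 dB; L_B = 103.1 − 20·log₁₀(8.5) = 84.51 dB.
Combined: 10·log₁₀(10^(86.30/10)+10^(84.51/10)) = 88.5 dB SPL.

88.5 dB SPL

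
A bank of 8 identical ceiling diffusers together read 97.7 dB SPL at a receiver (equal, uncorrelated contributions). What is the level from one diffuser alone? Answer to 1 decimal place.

8 equal incoherent sources add 10·log₁₀(8) = 9.03 dB over one source.
L_one = 97.7 − 9.03 = 88.7 dB SPL.

88.7 dB SPL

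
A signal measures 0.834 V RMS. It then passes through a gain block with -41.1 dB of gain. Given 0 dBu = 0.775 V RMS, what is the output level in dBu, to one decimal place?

-40.5 dBu

Input level: 20·log₁₀(0.834/0.775) = 0.64 dBu.
Output: 0.64 − 41.1 = -40.5 dBu.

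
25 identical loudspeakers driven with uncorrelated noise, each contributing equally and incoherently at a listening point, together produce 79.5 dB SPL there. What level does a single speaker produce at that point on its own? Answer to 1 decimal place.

65.5 dB SPL

25 equal incoherent sources add 10·log₁₀(25) = 13.98 dB over one source.
L_one = 79.5 − 13.98 = 65.5 dB SPL.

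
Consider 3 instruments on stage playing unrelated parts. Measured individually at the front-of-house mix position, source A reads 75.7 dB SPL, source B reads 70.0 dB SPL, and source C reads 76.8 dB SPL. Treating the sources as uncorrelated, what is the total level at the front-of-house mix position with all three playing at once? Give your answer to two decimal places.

Add the sources as powers (linear), then convert back to dB:
L_total = 10·log₁₀(10^(75.7/10) + 10^(70.0/10) + 10^(76.8/10)) = 10·log₁₀(95020000) = 79.78 dB SPL.

79.78 dB SPL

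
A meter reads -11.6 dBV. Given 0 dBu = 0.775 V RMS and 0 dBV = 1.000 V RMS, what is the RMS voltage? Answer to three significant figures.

0.263 V

V = 1.000 V × 10^(-11.6/20).
= 1.000 × 0.2630 = 0.263 V.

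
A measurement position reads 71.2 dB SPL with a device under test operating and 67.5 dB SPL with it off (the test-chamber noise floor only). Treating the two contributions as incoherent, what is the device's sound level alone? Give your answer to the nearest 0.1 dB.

68.8 dB SPL

Subtract intensities: L_src = 10·log₁₀(10^(L_total/10) − 10^(L_bg/10)).
L_src = 10·log₁₀(10^(71.2/10) − 10^(67.5/10)) = 10·log₁₀(7559000) = 68.8 dB SPL.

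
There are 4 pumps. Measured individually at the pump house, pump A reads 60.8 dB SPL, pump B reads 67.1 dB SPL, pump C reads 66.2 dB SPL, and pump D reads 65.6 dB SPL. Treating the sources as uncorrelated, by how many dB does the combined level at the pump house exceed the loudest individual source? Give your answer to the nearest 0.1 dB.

Uncorrelated sources add in intensity (power), not in dB.
L_total = 10·log₁₀(10^(60.8/10) + 10^(67.1/10) + 10^(66.2/10) + 10^(65.6/10)) = 71.50 dB SPL.
Excess over the loudest (67.1 dB): 71.50 − 67.1 = 4.4 dB.

4.4 dB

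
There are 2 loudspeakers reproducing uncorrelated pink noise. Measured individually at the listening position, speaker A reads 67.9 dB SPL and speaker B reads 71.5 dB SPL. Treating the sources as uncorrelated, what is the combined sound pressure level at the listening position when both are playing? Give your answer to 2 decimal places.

Add the sources as powers (linear), then convert back to dB:
L_total = 10·log₁₀(10^(67.9/10) + 10^(71.5/10)) = 10·log₁₀(20290000) = 73.07 dB SPL.

73.07 dB SPL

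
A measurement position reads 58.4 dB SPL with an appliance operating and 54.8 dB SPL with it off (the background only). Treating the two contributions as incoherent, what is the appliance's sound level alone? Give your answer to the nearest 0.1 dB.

Subtract intensities: L_src = 10·log₁₀(10^(L_total/10) − 10^(L_bg/10)).
L_src = 10·log₁₀(10^(58.4/10) − 10^(54.8/10)) = 10·log₁₀(389800) = 55.9 dB SPL.

55.9 dB SPL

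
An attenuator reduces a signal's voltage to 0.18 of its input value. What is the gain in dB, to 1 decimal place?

-14.9 dB

For a voltage ratio, dB = 20·log₁₀(V₂/V₁).
20·log₁₀(0.18) = -14.9 dB.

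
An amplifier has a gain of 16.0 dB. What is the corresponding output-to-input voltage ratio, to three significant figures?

Voltage ratio = 10^(dB/20).
10^(16.0/20) = 10^(0.8000) = 6.31.

6.31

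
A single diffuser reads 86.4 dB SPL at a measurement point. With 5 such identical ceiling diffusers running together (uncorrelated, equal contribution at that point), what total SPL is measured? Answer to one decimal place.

93.4 dB SPL

5 equal incoherent sources raise the level by 10·log₁₀(5) = 6.99 dB.
L_total = 86.4 + 6.99 = 93.4 dB SPL.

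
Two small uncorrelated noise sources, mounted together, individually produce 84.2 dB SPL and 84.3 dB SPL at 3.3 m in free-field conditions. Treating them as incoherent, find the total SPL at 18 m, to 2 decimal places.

72.53 dB SPL

Combined at 3.3 m: 10·log₁₀(10^(84.2/10)+10^(84.3/10)) = 87.261 dB SPL.
Then apply −20·log₁₀(18/3.3) = -14.735 dB → 72.53 dB SPL.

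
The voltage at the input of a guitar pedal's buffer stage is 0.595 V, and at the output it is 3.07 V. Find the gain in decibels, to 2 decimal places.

For a voltage ratio, dB = 20·log₁₀(V₂/V₁).
20·log₁₀(3.07/0.595) = 20·log₁₀(5.160) = 14.25 dB.

14.25 dB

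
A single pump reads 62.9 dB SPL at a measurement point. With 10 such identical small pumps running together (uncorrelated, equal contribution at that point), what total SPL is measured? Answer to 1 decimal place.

72.9 dB SPL

10 equal incoherent sources raise the level by 10·log₁₀(10) = 10.00 dB.
L_total = 62.9 + 10.00 = 72.9 dB SPL.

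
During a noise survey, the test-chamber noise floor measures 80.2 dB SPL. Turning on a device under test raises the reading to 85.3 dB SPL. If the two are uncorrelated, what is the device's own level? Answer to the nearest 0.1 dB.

Background correction is a power subtraction:
L_src = 10·log₁₀(10^(85.3/10) − 10^(80.2/10)) = 10·log₁₀(234100000) = 83.7 dB SPL.

83.7 dB SPL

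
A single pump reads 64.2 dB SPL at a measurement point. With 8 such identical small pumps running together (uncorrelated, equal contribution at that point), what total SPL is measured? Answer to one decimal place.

8 equal incoherent sources raise the level by 10·log₁₀(8) = 9.03 dB.
L_total = 64.2 + 9.03 = 73.2 dB SPL.

73.2 dB SPL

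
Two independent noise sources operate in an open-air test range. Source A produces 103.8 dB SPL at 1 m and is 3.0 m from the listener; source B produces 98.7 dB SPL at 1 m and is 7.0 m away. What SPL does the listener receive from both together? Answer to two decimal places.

94.50 dB SPL

At the listener: L_A = 103.8 − 20·log₁₀(3.0) = 94.258 dB; L_B = 98.7 − 20·log₁₀(7.0) = 81.798 dB.
Combined: 10·log₁₀(10^(94.258/10)+10^(81.798/10)) = 94.50 dB SPL.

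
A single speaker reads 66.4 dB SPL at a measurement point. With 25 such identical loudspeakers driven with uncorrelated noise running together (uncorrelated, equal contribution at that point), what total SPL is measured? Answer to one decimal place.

80.4 dB SPL

25 equal incoherent sources raise the level by 10·log₁₀(25) = 13.98 dB.
L_total = 66.4 + 13.98 = 80.4 dB SPL.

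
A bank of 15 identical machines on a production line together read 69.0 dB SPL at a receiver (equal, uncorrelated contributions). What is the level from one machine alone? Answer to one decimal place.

15 equal incoherent sources add 10·log₁₀(15) = 11.76 dB over one source.
L_one = 69.0 − 11.76 = 57.2 dB SPL.

57.2 dB SPL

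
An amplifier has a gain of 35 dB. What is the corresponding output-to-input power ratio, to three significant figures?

Power ratio = 10^(dB/10).
10^(35/10) = 10^(3.500) = 3160.

3160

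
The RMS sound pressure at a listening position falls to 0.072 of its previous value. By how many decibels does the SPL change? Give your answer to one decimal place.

-22.9 dB

SPL change from a pressure ratio uses the 20·log₁₀ form:
20·log₁₀(0.072) = -22.9 dB.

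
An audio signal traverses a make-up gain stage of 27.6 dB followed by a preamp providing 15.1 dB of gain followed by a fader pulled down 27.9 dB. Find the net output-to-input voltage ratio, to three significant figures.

Net gain = 27.6 + 15.1 + (−27.9) = 14.8 dB.
Voltage ratio = 10^(14.8/20) = 5.50.

5.50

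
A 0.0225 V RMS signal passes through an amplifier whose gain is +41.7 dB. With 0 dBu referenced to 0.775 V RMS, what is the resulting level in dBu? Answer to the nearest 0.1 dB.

Input level: 20·log₁₀(0.0225/0.775) = -30.74 dBu.
Output: -30.74 + 41.7 = +11.0 dBu.

+11.0 dBu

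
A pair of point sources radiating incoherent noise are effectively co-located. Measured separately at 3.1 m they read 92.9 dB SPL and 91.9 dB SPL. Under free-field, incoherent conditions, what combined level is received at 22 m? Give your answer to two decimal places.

78.42 dB SPL

Combined at 3.1 m: 10·log₁₀(10^(92.9/10)+10^(91.9/10)) = 95.439 dB SPL.
Then apply −20·log₁₀(22/3.1) = -17.021 dB → 78.42 dB SPL.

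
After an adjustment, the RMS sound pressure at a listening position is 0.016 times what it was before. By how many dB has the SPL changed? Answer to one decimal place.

SPL change from a pressure ratio uses the 20·log₁₀ form:
20·log₁₀(0.016) = -35.9 dB.

-35.9 dB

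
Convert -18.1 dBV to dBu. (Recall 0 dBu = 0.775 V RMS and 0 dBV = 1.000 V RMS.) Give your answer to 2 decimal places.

-15.89 dBu

The offset between the scales is 20·log₁₀(0.775/1.000) = −2.214 dB.
So dBu = -18.1 + 2.214 = -15.89 dBu.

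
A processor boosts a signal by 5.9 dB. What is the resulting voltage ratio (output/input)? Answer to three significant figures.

1.97

Voltage ratio = 10^(dB/20).
10^(5.9/20) = 10^(0.2950) = 1.97.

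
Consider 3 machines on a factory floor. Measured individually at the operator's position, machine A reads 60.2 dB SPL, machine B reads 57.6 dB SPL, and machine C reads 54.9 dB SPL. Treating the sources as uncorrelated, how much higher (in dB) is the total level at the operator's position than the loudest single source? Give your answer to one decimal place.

2.7 dB

Add the sources as powers (linear), then convert back to dB:
L_total = 10·log₁₀(10^(60.2/10) + 10^(57.6/10) + 10^(54.9/10)) = 62.86 dB SPL.
Excess over the loudest (60.2 dB): 62.86 − 60.2 = 2.7 dB.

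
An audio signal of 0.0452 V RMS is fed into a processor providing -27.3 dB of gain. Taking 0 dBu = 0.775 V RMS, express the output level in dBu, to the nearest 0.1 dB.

-52.0 dBu

Input level: 20·log₁₀(0.0452/0.775) = -24.68 dBu.
Output: -24.68 − 27.3 = -52.0 dBu.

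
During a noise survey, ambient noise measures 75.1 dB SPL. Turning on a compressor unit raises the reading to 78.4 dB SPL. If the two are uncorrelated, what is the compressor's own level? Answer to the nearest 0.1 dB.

75.7 dB SPL

Subtract intensities: L_src = 10·log₁₀(10^(L_total/10) − 10^(L_bg/10)).
L_src = 10·log₁₀(10^(78.4/10) − 10^(75.1/10)) = 10·log₁₀(36820000) = 75.7 dB SPL.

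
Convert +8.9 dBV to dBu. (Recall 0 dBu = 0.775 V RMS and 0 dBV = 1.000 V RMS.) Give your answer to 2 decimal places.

The offset between the scales is 20·log₁₀(0.775/1.000) = −2.214 dB.
So dBu = +8.9 + 2.214 = +11.11 dBu.

+11.11 dBu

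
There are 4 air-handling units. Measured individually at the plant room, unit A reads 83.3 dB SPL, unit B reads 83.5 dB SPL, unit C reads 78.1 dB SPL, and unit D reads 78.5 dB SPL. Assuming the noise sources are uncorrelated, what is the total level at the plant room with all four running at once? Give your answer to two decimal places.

Add the sources as powers (linear), then convert back to dB:
L_total = 10·log₁₀(10^(83.3/10) + 10^(83.5/10) + 10^(78.1/10) + 10^(78.5/10)) = 10·log₁₀(573000000) = 87.58 dB SPL.

87.58 dB SPL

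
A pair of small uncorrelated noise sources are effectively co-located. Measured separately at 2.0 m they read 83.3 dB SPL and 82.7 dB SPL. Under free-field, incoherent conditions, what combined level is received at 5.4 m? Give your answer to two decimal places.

77.39 dB SPL

Combined at 2.0 m: 10·log₁₀(10^(83.3/10)+10^(82.7/10)) = 86.021 dB SPL.
Then apply −20·log₁₀(5.4/2.0) = -8.627 dB → 77.39 dB SPL.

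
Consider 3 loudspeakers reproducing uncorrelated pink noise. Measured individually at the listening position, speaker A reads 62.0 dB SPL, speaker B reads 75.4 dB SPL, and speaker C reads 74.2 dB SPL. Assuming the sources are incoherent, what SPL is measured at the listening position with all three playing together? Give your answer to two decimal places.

77.96 dB SPL

Uncorrelated sources add in intensity (power), not in dB.
L_total = 10·log₁₀(10^(62.0/10) + 10^(75.4/10) + 10^(74.2/10)) = 10·log₁₀(62560000) = 77.96 dB SPL.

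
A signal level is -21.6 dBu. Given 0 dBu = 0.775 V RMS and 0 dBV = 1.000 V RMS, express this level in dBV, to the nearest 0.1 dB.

The offset between the scales is 20·log₁₀(0.775/1.000) = −2.214 dB.
So dBV = -21.6 − 2.214 = -23.8 dBV.

-23.8 dBV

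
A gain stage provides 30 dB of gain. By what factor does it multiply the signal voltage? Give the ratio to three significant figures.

31.6

Voltage ratio = 10^(dB/20).
10^(30/20) = 10^(1.500) = 31.6.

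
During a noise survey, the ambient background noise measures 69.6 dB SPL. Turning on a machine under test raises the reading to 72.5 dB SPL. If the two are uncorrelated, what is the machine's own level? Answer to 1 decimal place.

69.4 dB SPL

Subtract intensities: L_src = 10·log₁₀(10^(L_total/10) − 10^(L_bg/10)).
L_src = 10·log₁₀(10^(72.5/10) − 10^(69.6/10)) = 10·log₁₀(8663000) = 69.4 dB SPL.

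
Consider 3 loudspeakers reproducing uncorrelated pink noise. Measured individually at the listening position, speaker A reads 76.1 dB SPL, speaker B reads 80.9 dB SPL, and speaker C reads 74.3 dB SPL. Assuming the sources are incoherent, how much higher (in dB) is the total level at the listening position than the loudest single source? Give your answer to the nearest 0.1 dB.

Add the sources as powers (linear), then convert back to dB:
L_total = 10·log₁₀(10^(76.1/10) + 10^(80.9/10) + 10^(74.3/10)) = 82.80 dB SPL.
Excess over the loudest (80.9 dB): 82.80 − 80.9 = 1.9 dB.

1.9 dB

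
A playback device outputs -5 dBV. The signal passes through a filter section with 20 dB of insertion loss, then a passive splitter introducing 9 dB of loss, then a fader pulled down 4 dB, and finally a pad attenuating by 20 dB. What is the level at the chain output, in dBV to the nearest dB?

-58 dBV

Cascaded gains and losses add directly in dB.
-5 − 20 − 9 − 4 − 20 = -58 dBV.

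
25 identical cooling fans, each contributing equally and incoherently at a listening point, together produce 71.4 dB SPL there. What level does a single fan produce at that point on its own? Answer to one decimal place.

25 equal incoherent sources add 10·log₁₀(25) = 13.98 dB over one source.
L_one = 71.4 − 13.98 = 57.4 dB SPL.

57.4 dB SPL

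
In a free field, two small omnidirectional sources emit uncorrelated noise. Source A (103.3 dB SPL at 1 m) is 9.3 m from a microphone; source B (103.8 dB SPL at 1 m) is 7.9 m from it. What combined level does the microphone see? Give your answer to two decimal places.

88.00 dB SPL

At the listener: L_A = 103.3 − 20·log₁₀(9.3) = 83.930 dB; L_B = 103.8 − 20·log₁₀(7.9) = 85.847 dB.
Combined: 10·log₁₀(10^(83.930/10)+10^(85.847/10)) = 88.00 dB SPL.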